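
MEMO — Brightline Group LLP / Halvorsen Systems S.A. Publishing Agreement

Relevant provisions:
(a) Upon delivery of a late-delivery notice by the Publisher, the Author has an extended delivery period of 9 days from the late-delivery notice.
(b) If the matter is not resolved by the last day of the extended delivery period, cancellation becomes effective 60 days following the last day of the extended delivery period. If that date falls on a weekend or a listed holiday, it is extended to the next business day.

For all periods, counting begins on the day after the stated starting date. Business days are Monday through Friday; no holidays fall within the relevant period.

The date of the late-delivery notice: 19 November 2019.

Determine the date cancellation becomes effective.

The last day of the extended delivery period: 9 calendar days after 19 November 2019 is 28 November 2019.
The date cancellation becomes effective: 60 calendar days after 28 November 2019 is 27 January 2020. 27 January 2020 is a Monday, so no roll-forward applies.

27 January 2020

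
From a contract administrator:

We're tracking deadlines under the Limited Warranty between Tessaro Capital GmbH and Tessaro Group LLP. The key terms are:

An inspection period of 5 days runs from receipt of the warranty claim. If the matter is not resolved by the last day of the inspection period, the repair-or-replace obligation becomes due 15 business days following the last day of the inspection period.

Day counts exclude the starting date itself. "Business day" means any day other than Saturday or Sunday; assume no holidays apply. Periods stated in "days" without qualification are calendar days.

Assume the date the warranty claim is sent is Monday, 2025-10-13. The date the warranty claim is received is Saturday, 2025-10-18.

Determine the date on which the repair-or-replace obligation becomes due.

2025-11-13

The last day of the inspection period: 2025-10-18 + 5 days = 2025-10-23.
The date on which the repair-or-replace obligation becomes due: counting 15 business days from Thursday, 2025-10-23 (Oct 24, Oct 27, Oct 28, Oct 29, …, Nov 11, Nov 12, Nov 13, skipping weekends) reaches Thursday, 2025-11-13.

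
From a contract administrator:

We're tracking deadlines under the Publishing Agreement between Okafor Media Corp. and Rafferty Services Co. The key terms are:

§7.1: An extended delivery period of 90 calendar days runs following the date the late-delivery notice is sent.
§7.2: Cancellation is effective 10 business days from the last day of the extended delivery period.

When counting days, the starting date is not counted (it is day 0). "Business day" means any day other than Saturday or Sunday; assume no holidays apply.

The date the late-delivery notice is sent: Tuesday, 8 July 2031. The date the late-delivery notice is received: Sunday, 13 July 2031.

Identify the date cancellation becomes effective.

The last day of the extended delivery period: 8 July 2031 + 90 days = 6 October 2031.
The date cancellation becomes effective: 10 business days after Monday, 6 October 2031, skipping weekends — Oct 7, Oct 8, Oct 9, Oct 10, Oct 13, Oct 14, Oct 15, Oct 16, Oct 17, Oct 20 — lands on Monday, 20 October 2031.

20 October 2031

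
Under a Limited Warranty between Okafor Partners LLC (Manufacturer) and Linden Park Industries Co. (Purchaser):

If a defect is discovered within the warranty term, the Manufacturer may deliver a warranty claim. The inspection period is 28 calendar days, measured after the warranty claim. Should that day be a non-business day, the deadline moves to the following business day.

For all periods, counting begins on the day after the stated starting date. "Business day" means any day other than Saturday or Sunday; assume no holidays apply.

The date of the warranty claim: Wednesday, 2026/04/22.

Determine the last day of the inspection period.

The last day of the inspection period: 28 calendar days after 2026/04/22 is 2026/05/20. 2026/05/20 is a Wednesday, so no roll-forward applies.

2026/05/20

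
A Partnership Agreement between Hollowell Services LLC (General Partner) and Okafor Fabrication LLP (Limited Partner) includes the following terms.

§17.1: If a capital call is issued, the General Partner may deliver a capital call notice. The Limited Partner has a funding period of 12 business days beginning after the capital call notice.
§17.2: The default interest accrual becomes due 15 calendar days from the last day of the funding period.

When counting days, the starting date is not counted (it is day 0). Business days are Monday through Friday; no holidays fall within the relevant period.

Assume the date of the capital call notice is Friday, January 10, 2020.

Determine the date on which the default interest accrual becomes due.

February 12, 2020

From Friday, January 10, 2020, 12 business days (Jan 13, Jan 14, Jan 15, Jan 16, …, Jan 24, Jan 27, Jan 28, skipping weekends) brings us to Tuesday, January 28, 2020, which is the last day of the funding period.
The date on which the default interest accrual becomes due: 15 calendar days after January 28, 2020 is February 12, 2020.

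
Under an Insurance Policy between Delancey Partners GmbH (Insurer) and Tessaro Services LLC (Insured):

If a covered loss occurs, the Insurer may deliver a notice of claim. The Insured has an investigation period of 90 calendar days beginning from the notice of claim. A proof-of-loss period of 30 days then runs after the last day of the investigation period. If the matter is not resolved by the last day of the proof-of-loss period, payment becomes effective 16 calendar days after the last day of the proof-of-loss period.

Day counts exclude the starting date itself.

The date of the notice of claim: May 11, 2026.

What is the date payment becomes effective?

September 24, 2026

Adding 90 calendar days to May 11, 2026 gives August 9, 2026, which is the last day of the investigation period.
Adding 30 calendar days to August 9, 2026 gives September 8, 2026, which is the last day of the proof-of-loss period.
The date payment becomes effective: 16 calendar days after September 8, 2026 is September 24, 2026.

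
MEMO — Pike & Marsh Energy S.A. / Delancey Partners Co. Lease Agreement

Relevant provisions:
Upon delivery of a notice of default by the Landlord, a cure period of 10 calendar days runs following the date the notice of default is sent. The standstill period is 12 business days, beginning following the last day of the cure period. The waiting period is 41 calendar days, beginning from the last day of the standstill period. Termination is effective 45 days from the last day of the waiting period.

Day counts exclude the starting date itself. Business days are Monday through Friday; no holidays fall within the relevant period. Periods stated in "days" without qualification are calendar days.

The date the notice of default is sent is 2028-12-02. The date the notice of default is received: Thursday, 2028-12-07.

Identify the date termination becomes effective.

2029-03-24

The last day of the cure period: 2028-12-02 + 10 days = 2028-12-12.
The last day of the standstill period: 12 business days after Tuesday, 2028-12-12, skipping weekends — Dec 13, Dec 14, Dec 15, Dec 18, …, Dec 26, Dec 27, Dec 28 — lands on Thursday, 2028-12-28.
The last day of the waiting period: 2028-12-28 + 41 days = 2029-02-07.
The date termination becomes effective: 45 calendar days after 2029-02-07 is 2029-03-24.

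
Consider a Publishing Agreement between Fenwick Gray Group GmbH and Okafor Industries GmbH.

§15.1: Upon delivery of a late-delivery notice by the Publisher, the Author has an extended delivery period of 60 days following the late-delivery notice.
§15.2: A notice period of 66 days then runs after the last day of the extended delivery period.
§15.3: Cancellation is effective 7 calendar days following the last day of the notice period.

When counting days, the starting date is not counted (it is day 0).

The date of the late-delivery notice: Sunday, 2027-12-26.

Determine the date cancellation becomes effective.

The last day of the extended delivery period: 2027-12-26 + 60 days = 2028-02-24.
The last day of the notice period: 2028-02-24 + 66 days = 2028-04-30.
Adding 7 calendar days to 2028-04-30 gives 2028-05-07, which is the date cancellation becomes effective.

2028-05-07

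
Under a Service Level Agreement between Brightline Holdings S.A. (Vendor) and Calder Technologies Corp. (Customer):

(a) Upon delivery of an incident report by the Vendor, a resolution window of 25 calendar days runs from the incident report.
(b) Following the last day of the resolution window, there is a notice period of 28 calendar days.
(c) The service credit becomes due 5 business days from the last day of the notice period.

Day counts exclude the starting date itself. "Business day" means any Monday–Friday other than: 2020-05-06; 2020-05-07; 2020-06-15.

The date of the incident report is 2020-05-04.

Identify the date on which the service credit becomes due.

Adding 25 calendar days to 2020-05-04 gives 2020-05-29, which is the last day of the resolution window.
The last day of the notice period: 28 calendar days after 2020-05-29 is 2020-06-26.
From Friday, 2020-06-26, 5 business days (Jun 29, Jun 30, Jul 1, Jul 2, Jul 3, skipping weekends) brings us to Friday, 2020-07-03, which is the date on which the service credit becomes due.

2020-07-03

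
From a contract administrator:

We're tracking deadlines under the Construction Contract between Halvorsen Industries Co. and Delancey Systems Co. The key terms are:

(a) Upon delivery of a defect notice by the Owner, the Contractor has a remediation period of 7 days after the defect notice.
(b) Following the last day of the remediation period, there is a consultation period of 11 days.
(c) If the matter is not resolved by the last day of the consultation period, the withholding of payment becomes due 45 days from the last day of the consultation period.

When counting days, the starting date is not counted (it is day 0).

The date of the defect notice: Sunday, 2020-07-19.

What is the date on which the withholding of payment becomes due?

2020-09-20

The last day of the remediation period: 7 calendar days after 2020-07-19 is 2020-07-26.
Adding 11 calendar days to 2020-07-26 gives 2020-08-06, which is the last day of the consultation period.
Adding 45 calendar days to 2020-08-06 gives 2020-09-20, which is the date on which the withholding of payment becomes due.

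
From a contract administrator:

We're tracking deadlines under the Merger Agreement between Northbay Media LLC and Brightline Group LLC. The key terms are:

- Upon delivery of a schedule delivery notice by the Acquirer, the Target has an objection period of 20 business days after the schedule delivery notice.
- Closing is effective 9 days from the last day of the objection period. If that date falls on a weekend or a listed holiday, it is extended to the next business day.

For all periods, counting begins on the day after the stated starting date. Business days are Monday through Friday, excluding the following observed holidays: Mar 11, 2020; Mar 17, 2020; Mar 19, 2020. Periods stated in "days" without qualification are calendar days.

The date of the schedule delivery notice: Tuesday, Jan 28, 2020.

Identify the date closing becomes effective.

The last day of the objection period: counting 20 business days from Tuesday, Jan 28, 2020 (Jan 29, Jan 30, Jan 31, Feb 3, …, Feb 21, Feb 24, Feb 25, skipping weekends) reaches Tuesday, Feb 25, 2020.
The date closing becomes effective: 9 calendar days after Feb 25, 2020 is Mar 5, 2020. Mar 5, 2020 is a Thursday and is not a listed holiday, so no roll-forward applies.

Mar 5, 2020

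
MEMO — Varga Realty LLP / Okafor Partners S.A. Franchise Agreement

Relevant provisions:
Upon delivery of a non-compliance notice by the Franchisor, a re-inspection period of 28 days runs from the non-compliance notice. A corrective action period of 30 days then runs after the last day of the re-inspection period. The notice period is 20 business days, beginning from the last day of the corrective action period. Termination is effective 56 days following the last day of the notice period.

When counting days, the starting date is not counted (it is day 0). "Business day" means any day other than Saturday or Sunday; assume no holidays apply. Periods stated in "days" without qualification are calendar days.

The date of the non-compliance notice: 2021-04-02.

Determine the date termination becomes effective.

Adding 28 calendar days to 2021-04-02 gives 2021-04-30, which is the last day of the re-inspection period.
Adding 30 calendar days to 2021-04-30 gives 2021-05-30, which is the last day of the corrective action period.
The last day of the notice period: 20 business days after Sunday, 2021-05-30, skipping weekends — May 31, Jun 1, Jun 2, Jun 3, …, Jun 23, Jun 24, Jun 25 — lands on Friday, 2021-06-25.
The date termination becomes effective: 56 calendar days after 2021-06-25 is 2021-08-20.

2021-08-20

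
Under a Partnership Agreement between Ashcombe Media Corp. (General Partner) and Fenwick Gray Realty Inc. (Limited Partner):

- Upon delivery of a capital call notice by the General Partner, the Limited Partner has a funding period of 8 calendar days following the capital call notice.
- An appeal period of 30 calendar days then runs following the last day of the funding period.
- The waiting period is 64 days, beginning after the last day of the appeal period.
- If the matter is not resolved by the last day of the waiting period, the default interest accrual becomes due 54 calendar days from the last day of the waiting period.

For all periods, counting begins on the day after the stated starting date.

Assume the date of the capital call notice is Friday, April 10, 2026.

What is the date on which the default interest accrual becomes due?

The last day of the funding period: 8 calendar days after April 10, 2026 is April 18, 2026.
Adding 30 calendar days to April 18, 2026 gives May 18, 2026, which is the last day of the appeal period.
Adding 64 calendar days to May 18, 2026 gives July 21, 2026, which is the last day of the waiting period.
The date on which the default interest accrual becomes due: July 21, 2026 + 54 days = September 13, 2026.

September 13, 2026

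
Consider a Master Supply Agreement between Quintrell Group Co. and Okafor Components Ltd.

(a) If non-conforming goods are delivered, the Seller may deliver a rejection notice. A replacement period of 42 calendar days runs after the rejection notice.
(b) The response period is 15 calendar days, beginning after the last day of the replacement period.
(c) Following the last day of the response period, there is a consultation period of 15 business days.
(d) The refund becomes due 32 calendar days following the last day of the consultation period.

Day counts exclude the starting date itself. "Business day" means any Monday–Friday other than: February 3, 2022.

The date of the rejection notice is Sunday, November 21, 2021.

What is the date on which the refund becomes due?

March 12, 2022

The last day of the replacement period: 42 calendar days after November 21, 2021 is January 2, 2022.
The last day of the response period: 15 calendar days after January 2, 2022 is January 17, 2022.
From Monday, January 17, 2022, 15 business days (Jan 18, Jan 19, Jan 20, Jan 21, …, Feb 4, Feb 7, Feb 8, skipping weekends and the listed holiday on Feb 3) brings us to Tuesday, February 8, 2022, which is the last day of the consultation period.
Adding 32 calendar days to February 8, 2022 gives March 12, 2022, which is the date on which the refund becomes due.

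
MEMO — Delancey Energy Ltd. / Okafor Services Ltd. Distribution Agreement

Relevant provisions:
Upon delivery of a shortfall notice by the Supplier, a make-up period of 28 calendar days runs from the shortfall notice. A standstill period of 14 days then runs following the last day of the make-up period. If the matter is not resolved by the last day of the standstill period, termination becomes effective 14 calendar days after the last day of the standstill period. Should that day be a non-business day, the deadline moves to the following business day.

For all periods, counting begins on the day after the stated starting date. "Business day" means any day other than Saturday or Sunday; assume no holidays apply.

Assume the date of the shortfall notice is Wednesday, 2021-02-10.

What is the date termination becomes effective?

2021-04-07

The last day of the make-up period: 28 calendar days after 2021-02-10 is 2021-03-10.
Adding 14 calendar days to 2021-03-10 gives 2021-03-24, which is the last day of the standstill period.
The date termination becomes effective: 2021-03-24 + 14 days = 2021-04-07. 2021-04-07 is a Wednesday, so no roll-forward applies.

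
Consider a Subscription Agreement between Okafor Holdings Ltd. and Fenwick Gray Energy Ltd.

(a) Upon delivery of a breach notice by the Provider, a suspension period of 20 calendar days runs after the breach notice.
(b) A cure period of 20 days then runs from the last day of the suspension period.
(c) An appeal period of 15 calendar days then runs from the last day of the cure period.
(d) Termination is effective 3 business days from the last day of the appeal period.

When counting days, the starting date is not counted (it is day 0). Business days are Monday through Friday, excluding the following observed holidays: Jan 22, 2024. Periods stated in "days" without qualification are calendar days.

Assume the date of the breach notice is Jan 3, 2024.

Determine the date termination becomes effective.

Mar 1, 2024

The last day of the suspension period: Jan 3, 2024 + 20 days = Jan 23, 2024.
Adding 20 calendar days to Jan 23, 2024 gives Feb 12, 2024, which is the last day of the cure period.
The last day of the appeal period: Feb 12, 2024 + 15 days = Feb 27, 2024.
The date termination becomes effective: counting 3 business days from Tuesday, Feb 27, 2024 (Feb 28, Feb 29, Mar 1, skipping weekends) reaches Friday, Mar 1, 2024.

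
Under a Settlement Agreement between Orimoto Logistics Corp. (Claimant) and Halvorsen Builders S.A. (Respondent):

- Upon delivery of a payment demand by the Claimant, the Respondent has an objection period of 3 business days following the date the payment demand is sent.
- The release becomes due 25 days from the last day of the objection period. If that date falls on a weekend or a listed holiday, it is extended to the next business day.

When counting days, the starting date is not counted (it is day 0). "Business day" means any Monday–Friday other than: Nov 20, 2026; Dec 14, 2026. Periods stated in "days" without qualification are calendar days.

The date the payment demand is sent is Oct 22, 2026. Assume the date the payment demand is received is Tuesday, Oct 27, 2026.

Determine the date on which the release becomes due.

From Thursday, Oct 22, 2026, 3 business days (Oct 23, Oct 26, Oct 27, skipping weekends) brings us to Tuesday, Oct 27, 2026, which is the last day of the objection period.
Adding 25 calendar days to Oct 27, 2026 gives Nov 21, 2026, which is the date on which the release becomes due. That falls on a Saturday, so it rolls to the next business day, Monday, Nov 23, 2026.

Nov 23, 2026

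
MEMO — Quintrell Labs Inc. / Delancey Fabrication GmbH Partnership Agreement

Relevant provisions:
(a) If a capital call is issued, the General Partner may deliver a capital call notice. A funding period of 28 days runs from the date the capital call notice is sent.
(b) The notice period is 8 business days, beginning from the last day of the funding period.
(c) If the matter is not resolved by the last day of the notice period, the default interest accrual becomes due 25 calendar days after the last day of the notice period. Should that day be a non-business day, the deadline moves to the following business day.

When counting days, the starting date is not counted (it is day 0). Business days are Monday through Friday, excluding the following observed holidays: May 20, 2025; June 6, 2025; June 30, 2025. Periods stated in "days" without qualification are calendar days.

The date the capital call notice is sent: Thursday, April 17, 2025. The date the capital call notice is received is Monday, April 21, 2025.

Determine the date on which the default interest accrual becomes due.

June 23, 2025

The last day of the funding period: 28 calendar days after April 17, 2025 is May 15, 2025.
The last day of the notice period: 8 business days after Thursday, May 15, 2025, skipping weekends and the listed holiday on May 20 — May 16, May 19, May 21, May 22, May 23, May 26, May 27, May 28 — lands on Wednesday, May 28, 2025.
The date on which the default interest accrual becomes due: May 28, 2025 + 25 days = June 22, 2025. That falls on a Sunday, so it rolls to the next business day, Monday, June 23, 2025.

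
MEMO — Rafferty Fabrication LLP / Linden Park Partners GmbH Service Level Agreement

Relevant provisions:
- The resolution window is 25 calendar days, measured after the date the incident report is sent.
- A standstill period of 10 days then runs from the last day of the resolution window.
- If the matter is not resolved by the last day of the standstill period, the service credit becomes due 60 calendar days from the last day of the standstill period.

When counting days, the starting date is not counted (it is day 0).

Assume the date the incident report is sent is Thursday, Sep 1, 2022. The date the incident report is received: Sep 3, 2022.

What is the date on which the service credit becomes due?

Dec 5, 2022

Adding 25 calendar days to Sep 1, 2022 gives Sep 26, 2022, which is the last day of the resolution window.
The last day of the standstill period: 10 calendar days after Sep 26, 2022 is Oct 6, 2022.
Adding 60 calendar days to Oct 6, 2022 gives Dec 5, 2022, which is the date on which the service credit becomes due.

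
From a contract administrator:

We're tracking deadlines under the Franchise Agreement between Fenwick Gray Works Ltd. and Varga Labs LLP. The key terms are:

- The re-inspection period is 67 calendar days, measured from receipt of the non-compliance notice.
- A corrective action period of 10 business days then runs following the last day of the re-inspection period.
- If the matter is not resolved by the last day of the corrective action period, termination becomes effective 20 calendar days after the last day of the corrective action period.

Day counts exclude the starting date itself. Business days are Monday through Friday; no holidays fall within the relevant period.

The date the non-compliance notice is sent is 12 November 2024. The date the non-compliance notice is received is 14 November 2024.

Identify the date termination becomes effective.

The last day of the re-inspection period: 14 November 2024 + 67 days = 20 January 2025.
From Monday, 20 January 2025, 10 business days (Jan 21, Jan 22, Jan 23, Jan 24, Jan 27, Jan 28, Jan 29, Jan 30, Jan 31, Feb 3, skipping weekends) brings us to Monday, 3 February 2025, which is the last day of the corrective action period.
The date termination becomes effective: 3 February 2025 + 20 days = 23 February 2025.

23 February 2025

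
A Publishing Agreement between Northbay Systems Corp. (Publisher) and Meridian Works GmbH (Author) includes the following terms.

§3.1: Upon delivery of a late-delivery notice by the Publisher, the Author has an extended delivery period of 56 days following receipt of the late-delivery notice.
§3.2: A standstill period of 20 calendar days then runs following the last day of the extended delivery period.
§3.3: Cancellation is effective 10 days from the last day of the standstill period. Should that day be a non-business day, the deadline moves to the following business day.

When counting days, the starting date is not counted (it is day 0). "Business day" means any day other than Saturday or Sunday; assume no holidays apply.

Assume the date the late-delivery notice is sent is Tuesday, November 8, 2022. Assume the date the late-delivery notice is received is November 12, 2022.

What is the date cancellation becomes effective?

The last day of the extended delivery period: 56 calendar days after November 12, 2022 is January 7, 2023.
The last day of the standstill period: January 7, 2023 + 20 days = January 27, 2023.
The date cancellation becomes effective: January 27, 2023 + 10 days = February 6, 2023. February 6, 2023 is a Monday, so no roll-forward applies.

February 6, 2023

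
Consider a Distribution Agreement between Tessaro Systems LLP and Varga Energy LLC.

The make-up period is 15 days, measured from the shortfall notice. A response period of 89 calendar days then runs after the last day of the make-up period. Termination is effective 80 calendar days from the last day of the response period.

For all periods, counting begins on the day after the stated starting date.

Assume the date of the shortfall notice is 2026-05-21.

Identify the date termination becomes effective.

2026-11-21

The last day of the make-up period: 15 calendar days after 2026-05-21 is 2026-06-05.
The last day of the response period: 2026-06-05 + 89 days = 2026-09-02.
The date termination becomes effective: 80 calendar days after 2026-09-02 is 2026-11-21.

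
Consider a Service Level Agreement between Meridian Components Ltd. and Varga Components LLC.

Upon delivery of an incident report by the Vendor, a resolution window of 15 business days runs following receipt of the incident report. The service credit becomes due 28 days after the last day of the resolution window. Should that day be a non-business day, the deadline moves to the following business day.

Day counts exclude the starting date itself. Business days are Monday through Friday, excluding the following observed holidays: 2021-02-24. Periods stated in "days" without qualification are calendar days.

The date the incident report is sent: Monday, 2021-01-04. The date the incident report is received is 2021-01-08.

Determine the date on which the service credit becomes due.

2021-02-26

The last day of the resolution window: 15 business days after Friday, 2021-01-08, skipping weekends — Jan 11, Jan 12, Jan 13, Jan 14, …, Jan 27, Jan 28, Jan 29 — lands on Friday, 2021-01-29.
The date on which the service credit becomes due: 28 calendar days after 2021-01-29 is 2021-02-26. 2021-02-26 is a Friday and is not a listed holiday, so no roll-forward applies.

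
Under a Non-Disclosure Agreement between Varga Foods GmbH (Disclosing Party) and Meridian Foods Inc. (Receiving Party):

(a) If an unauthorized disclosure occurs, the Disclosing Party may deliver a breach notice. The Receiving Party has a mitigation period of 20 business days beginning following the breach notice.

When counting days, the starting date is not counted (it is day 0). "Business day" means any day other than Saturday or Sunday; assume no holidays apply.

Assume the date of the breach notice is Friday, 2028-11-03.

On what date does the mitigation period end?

The last day of the mitigation period: counting 20 business days from Friday, 2028-11-03 (Nov 6, Nov 7, Nov 8, Nov 9, …, Nov 29, Nov 30, Dec 1, skipping weekends) reaches Friday, 2028-12-01.

2028-12-01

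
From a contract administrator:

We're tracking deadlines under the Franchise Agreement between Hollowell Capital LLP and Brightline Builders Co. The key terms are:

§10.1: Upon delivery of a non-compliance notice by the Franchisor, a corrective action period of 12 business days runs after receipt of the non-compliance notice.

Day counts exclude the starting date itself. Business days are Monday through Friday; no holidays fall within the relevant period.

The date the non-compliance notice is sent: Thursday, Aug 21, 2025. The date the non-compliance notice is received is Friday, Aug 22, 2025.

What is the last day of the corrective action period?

The last day of the corrective action period: counting 12 business days from Friday, Aug 22, 2025 (Aug 25, Aug 26, Aug 27, Aug 28, …, Sep 5, Sep 8, Sep 9, skipping weekends) reaches Tuesday, Sep 9, 2025.

Sep 9, 2025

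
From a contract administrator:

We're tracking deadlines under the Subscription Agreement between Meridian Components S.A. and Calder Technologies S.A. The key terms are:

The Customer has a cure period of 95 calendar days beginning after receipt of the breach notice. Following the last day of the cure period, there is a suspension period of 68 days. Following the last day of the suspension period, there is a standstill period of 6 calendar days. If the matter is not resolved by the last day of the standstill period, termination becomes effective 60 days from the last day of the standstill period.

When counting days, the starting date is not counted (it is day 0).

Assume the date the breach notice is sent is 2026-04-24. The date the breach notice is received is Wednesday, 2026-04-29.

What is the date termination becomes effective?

2026-12-14

The last day of the cure period: 95 calendar days after 2026-04-29 is 2026-08-02.
Adding 68 calendar days to 2026-08-02 gives 2026-10-09, which is the last day of the suspension period.
The last day of the standstill period: 2026-10-09 + 6 days = 2026-10-15.
The date termination becomes effective: 60 calendar days after 2026-10-15 is 2026-12-14.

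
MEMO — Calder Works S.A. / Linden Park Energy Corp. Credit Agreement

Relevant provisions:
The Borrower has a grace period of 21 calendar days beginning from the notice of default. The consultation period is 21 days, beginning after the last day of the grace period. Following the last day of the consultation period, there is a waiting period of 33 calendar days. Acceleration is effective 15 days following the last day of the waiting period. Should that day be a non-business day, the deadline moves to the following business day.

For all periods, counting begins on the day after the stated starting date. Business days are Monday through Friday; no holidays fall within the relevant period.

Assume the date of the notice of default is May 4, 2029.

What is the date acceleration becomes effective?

August 2, 2029

The last day of the grace period: 21 calendar days after May 4, 2029 is May 25, 2029.
Adding 21 calendar days to May 25, 2029 gives June 15, 2029, which is the last day of the consultation period.
Adding 33 calendar days to June 15, 2029 gives July 18, 2029, which is the last day of the waiting period.
The date acceleration becomes effective: July 18, 2029 + 15 days = August 2, 2029. August 2, 2029 is a Thursday, so no roll-forward applies.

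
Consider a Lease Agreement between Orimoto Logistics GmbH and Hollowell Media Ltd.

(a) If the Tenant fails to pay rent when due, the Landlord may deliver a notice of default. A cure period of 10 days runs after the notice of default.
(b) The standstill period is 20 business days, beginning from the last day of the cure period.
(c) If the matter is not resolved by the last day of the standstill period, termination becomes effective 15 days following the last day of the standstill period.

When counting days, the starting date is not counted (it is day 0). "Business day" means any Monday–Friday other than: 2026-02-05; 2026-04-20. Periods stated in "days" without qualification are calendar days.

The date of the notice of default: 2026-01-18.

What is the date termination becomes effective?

2026-03-13

The last day of the cure period: 10 calendar days after 2026-01-18 is 2026-01-28.
From Wednesday, 2026-01-28, 20 business days (Jan 29, Jan 30, Feb 2, Feb 3, …, Feb 24, Feb 25, Feb 26, skipping weekends and the listed holiday on Feb 5) brings us to Thursday, 2026-02-26, which is the last day of the standstill period.
The date termination becomes effective: 15 calendar days after 2026-02-26 is 2026-03-13.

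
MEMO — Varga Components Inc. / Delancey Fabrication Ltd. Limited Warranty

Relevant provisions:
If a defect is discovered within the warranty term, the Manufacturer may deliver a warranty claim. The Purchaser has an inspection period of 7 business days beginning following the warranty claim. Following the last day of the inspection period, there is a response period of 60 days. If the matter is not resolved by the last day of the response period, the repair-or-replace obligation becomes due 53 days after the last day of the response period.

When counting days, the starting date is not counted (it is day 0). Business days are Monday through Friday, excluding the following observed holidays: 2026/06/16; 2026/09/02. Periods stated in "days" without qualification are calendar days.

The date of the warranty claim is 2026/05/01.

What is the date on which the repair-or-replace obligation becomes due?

From Friday, 2026/05/01, 7 business days (May 4, May 5, May 6, May 7, May 8, May 11, May 12, skipping weekends) brings us to Tuesday, 2026/05/12, which is the last day of the inspection period.
The last day of the response period: 60 calendar days after 2026/05/12 is 2026/07/11.
Adding 53 calendar days to 2026/07/11 gives 2026/09/02, which is the date on which the repair-or-replace obligation becomes due.

2026/09/02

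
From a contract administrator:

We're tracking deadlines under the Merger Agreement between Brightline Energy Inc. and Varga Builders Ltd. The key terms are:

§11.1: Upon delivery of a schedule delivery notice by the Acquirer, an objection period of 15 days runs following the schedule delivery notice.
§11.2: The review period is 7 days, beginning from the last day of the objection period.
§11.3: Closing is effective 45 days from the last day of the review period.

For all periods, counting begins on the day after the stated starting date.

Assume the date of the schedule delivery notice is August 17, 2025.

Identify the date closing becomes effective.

The last day of the objection period: August 17, 2025 + 15 days = September 1, 2025.
The last day of the review period: 7 calendar days after September 1, 2025 is September 8, 2025.
The date closing becomes effective: September 8, 2025 + 45 days = October 23, 2025.

October 23, 2025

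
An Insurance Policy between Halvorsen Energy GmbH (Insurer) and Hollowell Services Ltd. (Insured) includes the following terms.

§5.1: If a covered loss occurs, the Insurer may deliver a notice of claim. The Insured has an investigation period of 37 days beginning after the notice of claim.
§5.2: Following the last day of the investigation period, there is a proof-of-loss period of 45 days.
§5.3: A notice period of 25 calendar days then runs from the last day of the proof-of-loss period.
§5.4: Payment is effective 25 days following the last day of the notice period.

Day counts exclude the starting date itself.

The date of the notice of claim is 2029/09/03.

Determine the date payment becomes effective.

Adding 37 calendar days to 2029/09/03 gives 2029/10/10, which is the last day of the investigation period.
The last day of the proof-of-loss period: 2029/10/10 + 45 days = 2029/11/24.
Adding 25 calendar days to 2029/11/24 gives 2029/12/19, which is the last day of the notice period.
Adding 25 calendar days to 2029/12/19 gives 2030/01/13, which is the date payment becomes effective.

2030/01/13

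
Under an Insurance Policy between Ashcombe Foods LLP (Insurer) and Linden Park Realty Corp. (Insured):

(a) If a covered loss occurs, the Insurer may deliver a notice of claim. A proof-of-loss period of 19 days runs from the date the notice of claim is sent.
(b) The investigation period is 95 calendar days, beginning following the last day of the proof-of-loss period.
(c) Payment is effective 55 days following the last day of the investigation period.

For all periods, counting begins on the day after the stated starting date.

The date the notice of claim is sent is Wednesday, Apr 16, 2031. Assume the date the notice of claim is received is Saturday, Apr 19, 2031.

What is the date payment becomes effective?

Oct 2, 2031

Adding 19 calendar days to Apr 16, 2031 gives May 5, 2031, which is the last day of the proof-of-loss period.
Adding 95 calendar days to May 5, 2031 gives Aug 8, 2031, which is the last day of the investigation period.
Adding 55 calendar days to Aug 8, 2031 gives Oct 2, 2031, which is the date payment becomes effective.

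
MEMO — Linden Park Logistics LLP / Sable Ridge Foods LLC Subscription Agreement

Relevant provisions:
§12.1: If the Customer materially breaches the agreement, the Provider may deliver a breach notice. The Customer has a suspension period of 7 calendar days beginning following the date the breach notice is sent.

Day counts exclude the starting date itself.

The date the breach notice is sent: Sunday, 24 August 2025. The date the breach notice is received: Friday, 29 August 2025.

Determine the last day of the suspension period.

The last day of the suspension period: 24 August 2025 + 7 days = 31 August 2025.

31 August 2025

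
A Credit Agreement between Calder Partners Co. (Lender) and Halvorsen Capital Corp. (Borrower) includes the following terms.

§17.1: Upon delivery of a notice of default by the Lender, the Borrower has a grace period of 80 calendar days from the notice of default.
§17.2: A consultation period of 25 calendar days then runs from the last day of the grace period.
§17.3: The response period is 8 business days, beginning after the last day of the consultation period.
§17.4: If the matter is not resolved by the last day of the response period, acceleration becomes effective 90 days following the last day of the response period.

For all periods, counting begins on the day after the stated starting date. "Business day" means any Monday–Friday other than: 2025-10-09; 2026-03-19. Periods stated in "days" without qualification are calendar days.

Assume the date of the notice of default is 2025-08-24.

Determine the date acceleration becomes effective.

2026-03-17

Adding 80 calendar days to 2025-08-24 gives 2025-11-12, which is the last day of the grace period.
The last day of the consultation period: 25 calendar days after 2025-11-12 is 2025-12-07.
From Sunday, 2025-12-07, 8 business days (Dec 8, Dec 9, Dec 10, Dec 11, Dec 12, Dec 15, Dec 16, Dec 17, skipping weekends) brings us to Wednesday, 2025-12-17, which is the last day of the response period.
The date acceleration becomes effective: 2025-12-17 + 90 days = 2026-03-17.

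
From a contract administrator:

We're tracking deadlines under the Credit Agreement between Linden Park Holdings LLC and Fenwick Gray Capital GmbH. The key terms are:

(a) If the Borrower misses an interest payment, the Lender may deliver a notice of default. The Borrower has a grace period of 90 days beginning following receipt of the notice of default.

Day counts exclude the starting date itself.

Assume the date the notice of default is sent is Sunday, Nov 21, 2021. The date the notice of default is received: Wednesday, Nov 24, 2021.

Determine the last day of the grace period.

The last day of the grace period: 90 calendar days after Nov 24, 2021 is Feb 22, 2022.

Feb 22, 2022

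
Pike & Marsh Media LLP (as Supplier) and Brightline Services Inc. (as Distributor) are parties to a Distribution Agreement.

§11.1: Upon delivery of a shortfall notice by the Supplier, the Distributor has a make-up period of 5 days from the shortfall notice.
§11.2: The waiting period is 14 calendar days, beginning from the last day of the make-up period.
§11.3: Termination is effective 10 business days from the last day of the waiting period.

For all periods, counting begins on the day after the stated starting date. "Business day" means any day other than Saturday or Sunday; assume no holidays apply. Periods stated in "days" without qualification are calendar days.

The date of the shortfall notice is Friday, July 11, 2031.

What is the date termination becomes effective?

August 13, 2031

The last day of the make-up period: 5 calendar days after July 11, 2031 is July 16, 2031.
The last day of the waiting period: July 16, 2031 + 14 days = July 30, 2031.
The date termination becomes effective: counting 10 business days from Wednesday, July 30, 2031 (Jul 31, Aug 1, Aug 4, Aug 5, Aug 6, Aug 7, Aug 8, Aug 11, Aug 12, Aug 13, skipping weekends) reaches Wednesday, August 13, 2031.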